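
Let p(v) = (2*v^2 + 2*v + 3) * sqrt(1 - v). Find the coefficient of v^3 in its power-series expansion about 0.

-23/16

Multiply each power in the prefactor through the base expansion.
[v^0] = 3;  [v^1] = 1/2;  [v^2] = 5/8;  [v^3] = -23/16.
So c_3 = p′′′(0)/3! = -23/16.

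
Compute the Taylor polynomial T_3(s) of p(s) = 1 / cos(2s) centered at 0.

Invert the denominator's series and multiply.
p(0) = 1
p′(0) = 0
p′′(0) = 4
p′′′(0) = 0
The Taylor polynomial is Σ p^(k)(0)/k! · s^k.

2*s^2 + 1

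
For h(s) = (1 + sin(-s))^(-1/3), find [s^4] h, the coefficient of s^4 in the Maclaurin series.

Plug the Maclaurin series of the inner function into that of the outer and collect terms.
So c_4 = h^(4)(0)/4! = 17/243.

17/243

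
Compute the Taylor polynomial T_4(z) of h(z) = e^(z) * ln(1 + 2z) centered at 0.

-2*z^4 + 5*z^3/3 + 2*z

Write out both Maclaurin series and multiply, keeping only the needed powers.
h(0) = 0
h′(0) = 2
h′′(0) = 0
h′′′(0) = 10
h^(4)(0) = -48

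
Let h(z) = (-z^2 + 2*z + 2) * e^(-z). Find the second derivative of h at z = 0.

-4

Multiply each power in the prefactor through the base expansion.
The coefficient of z^2 in the expansion is -2, so h′′(0) = 2! * (-2) = -4.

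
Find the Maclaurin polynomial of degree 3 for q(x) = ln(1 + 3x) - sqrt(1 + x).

Add the two expansions coefficient-wise.

143*x^3/16 - 35*x^2/8 + 5*x/2 - 1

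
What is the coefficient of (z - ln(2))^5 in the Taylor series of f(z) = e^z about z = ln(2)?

f(ln(2)) = 2
f′(ln(2)) = 2
f′′(ln(2)) = 2
f′′′(ln(2)) = 2
f^(4)(ln(2)) = 2
f^(5)(ln(2)) = 2

1/60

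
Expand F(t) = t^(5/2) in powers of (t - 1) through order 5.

3*(t - 1)^5/256 - 5*(t - 1)^4/128 + 5*(t - 1)^3/16 + 15*(t - 1)^2/8 + 5*(t - 1)/2 + 1

Use the known series and substitute for the argument.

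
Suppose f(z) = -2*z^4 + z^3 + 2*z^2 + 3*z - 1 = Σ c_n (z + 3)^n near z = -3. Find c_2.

f(-3) = -181
f′(-3) = 234
f′′(-3) = -230

-115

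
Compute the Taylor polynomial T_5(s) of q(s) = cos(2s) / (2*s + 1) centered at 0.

Expand 1/(denominator) as a geometric series and multiply by the numerator's series.

-52*s^5/3 + 26*s^4/3 - 4*s^3 + 2*s^2 - 2*s + 1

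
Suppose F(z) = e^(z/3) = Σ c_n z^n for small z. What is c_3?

1/162

c_3 = F′′′(0)/3! = 1/162.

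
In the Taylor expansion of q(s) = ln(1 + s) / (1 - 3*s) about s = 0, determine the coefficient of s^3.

Expand 1/(denominator) as a geometric series and multiply by the numerator's series.
q(0) = 0
q′(0) = 1
q′′(0) = 5
q′′′(0) = 47

47/6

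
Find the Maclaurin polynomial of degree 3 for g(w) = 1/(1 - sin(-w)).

Plug the Maclaurin series of the inner function into that of the outer and collect terms.
g(0) = 1
g′(0) = -1
g′′(0) = 2
g′′′(0) = -5
Then c_k = g^(k)(0)/k! gives each Taylor coefficient.

-5*w^3/6 + w^2 - w + 1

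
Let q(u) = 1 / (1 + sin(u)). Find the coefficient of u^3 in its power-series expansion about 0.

-5/6

Write 1/(1+u) = 1 - u + u^2 - u^3 + ... and substitute the series for u.
q(0) = 1
q′(0) = -1
q′′(0) = 2
q′′′(0) = -5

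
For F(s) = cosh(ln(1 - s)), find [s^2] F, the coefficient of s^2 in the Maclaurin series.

1/2

Plug the Maclaurin series of the inner function into that of the outer and collect terms.
[s^0] = 1;  [s^1] = 0;  [s^2] = 1/2.
So c_2 = F′′(0)/2! = 1/2.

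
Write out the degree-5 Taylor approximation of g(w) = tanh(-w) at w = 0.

Apply the Taylor formula c_k = f^(k)(a)/k!.
g(0) = 0
g′(0) = -1
g′′(0) = 0
g′′′(0) = 2
g^(4)(0) = 0
g^(5)(0) = -16
Dividing each by k! gives the coefficients c_0, ..., c_5.

-2*w^5/15 + w^3/3 - w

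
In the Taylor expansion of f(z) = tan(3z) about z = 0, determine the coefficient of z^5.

Use the known series and substitute for the argument.
So c_5 = f^(5)(0)/5! = 162/5.

162/5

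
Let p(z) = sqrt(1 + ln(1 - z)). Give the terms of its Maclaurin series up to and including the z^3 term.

-17*z^3/48 - 3*z^2/8 - z/2 + 1

Substitute the inner expansion into the outer series and collect powers.
p(0) = 1
p′(0) = -1/2
p′′(0) = -3/4
p′′′(0) = -17/8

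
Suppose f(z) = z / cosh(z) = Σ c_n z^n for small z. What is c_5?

5/24

Write the quotient as an unknown series and match coefficients against numerator = denominator · series.
So c_5 = f^(5)(0)/5! = 5/24.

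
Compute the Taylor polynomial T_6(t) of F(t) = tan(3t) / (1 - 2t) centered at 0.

1944*2^(18/175)*3^(3/35)*5^(12/25)*7^(159/175)*t^6/125 + 582*t^5/5 + 42*t^4 + 21*t^3 + 6*t^2 + 3*t

Take the Cauchy product of the two expansions.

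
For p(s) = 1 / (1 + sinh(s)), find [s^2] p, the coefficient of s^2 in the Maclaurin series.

1

Use the geometric series for the reciprocal, then substitute.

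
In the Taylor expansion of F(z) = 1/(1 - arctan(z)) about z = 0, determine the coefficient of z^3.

Substitute the inner expansion into the outer series and collect powers.
F(0) = 1
F′(0) = 1
F′′(0) = 2
F′′′(0) = 4
Dividing each by k! gives the coefficients c_0, ..., c_3.

2/3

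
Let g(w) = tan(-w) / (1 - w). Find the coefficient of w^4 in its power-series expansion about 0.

-4/3

Expand each factor separately, then convolve coefficients.
[w^0] = 0;  [w^1] = -1;  [w^2] = -1;  [w^3] = -4/3;  [w^4] = -4/3.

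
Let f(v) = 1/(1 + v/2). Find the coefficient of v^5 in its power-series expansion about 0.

-1/32

[v^0] = 1;  [v^1] = -1/2;  [v^2] = 1/4;  [v^3] = -1/8;  [v^4] = 1/16;  [v^5] = -1/32.
So c_5 = f^(5)(0)/5! = -1/32.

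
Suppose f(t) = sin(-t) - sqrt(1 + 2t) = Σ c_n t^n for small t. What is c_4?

Add the two expansions coefficient-wise.
f(0) = -1
f′(0) = -2
f′′(0) = 1
f′′′(0) = -2
f^(4)(0) = 15
So c_4 = f^(4)(0)/4! = 5/8.

5/8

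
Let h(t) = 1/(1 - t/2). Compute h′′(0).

1/2

Use the known series and substitute for the argument.
The coefficient of t^2 in the expansion is 1/4, so h′′(0) = 2! * (1/4) = 1/2.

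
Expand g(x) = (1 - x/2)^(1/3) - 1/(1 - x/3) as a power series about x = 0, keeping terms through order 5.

Expand each term separately and add.
g(0) = 0
g′(0) = -1/2
g′′(0) = -5/18
g′′′(0) = -29/108
g^(4)(0) = -29/81
g^(5)(0) = -295/486

-59*x^5/11664 - 29*x^4/1944 - 29*x^3/648 - 5*x^2/36 - x/2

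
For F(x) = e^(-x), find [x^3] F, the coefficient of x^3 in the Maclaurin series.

-1/6

F(0) = 1
F′(0) = -1
F′′(0) = 1
F′′′(0) = -1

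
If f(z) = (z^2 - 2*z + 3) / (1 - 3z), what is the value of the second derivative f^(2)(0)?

44

Multiply each power in the prefactor through the base expansion.
The coefficient of z^2 in the expansion is 22, so f′′(0) = 2! * (22) = 44.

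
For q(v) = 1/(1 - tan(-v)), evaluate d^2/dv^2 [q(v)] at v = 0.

Let u equal the inner series; expand the outer function in u and truncate.
The coefficient of v^2 in the expansion is 1, so q′′(0) = 2! * (1) = 2.

2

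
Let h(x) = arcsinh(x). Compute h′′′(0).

From the series, [x^3] h = -1/6; multiply by 3! = 6 to get -1.

-1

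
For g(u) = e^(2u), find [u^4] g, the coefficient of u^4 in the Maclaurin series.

Compute the successive derivatives at the expansion point and divide by k!.
[u^0] = 1;  [u^1] = 2;  [u^2] = 2;  [u^3] = 4/3;  [u^4] = 2/3.

2/3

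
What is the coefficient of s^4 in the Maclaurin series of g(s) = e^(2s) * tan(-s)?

-2

Take the Cauchy product of the two expansions.
g(0) = 0
g′(0) = -1
g′′(0) = -4
g′′′(0) = -14
g^(4)(0) = -48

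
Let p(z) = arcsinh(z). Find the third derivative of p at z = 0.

-1

Differentiate repeatedly and evaluate at the center.
From the series, [z^3] p = -1/6; multiply by 3! = 6 to get -1.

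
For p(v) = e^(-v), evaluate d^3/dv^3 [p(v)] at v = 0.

Differentiate repeatedly and evaluate at the center.
From the series, [v^3] p = -1/6; multiply by 3! = 6 to get -1.

-1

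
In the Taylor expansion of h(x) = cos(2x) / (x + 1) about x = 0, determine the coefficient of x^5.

1/3

Use 1/(1 - r) = Σ r^k on the denominator, then take the Cauchy product.
h(0) = 1
h′(0) = -1
h′′(0) = -2
h′′′(0) = 6
h^(4)(0) = -8
h^(5)(0) = 40
So c_5 = h^(5)(0)/5! = 1/3.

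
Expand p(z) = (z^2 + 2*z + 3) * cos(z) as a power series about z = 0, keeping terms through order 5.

Shift and add copies of the series according to the polynomial's terms.
p(0) = 3
p′(0) = 2
p′′(0) = -1
p′′′(0) = -6
p^(4)(0) = -9
p^(5)(0) = 10
Then c_k = p^(k)(0)/k! gives each Taylor coefficient.

z^5/12 - 3*z^4/8 - z^3 - z^2/2 + 2*z + 3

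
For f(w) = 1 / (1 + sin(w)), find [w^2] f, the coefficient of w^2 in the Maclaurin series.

Expand as Σ (-1)^k u^k with u equal to the inner function's series.
f(0) = 1
f′(0) = -1
f′′(0) = 2
So c_2 = f′′(0)/2! = 1.

1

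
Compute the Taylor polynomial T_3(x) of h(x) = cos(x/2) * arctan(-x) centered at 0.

Multiply the two series term by term and collect like powers.
h(0) = 0
h′(0) = -1
h′′(0) = 0
h′′′(0) = 11/4
The Taylor polynomial is Σ h^(k)(0)/k! · x^k.

11*x^3/24 - x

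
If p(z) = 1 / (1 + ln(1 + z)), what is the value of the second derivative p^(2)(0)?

3

Use the geometric series for the reciprocal, then substitute.
The coefficient of z^2 in the expansion is 3/2, so p′′(0) = 2! * (3/2) = 3.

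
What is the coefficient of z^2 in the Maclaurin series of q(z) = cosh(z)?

1/2

Compute the successive derivatives at the expansion point and divide by k!.
So c_2 = q′′(0)/2! = 1/2.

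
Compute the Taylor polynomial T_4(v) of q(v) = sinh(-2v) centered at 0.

-4*v^3/3 - 2*v

q(0) = 0
q′(0) = -2
q′′(0) = 0
q′′′(0) = -8
q^(4)(0) = 0
The Taylor polynomial is Σ q^(k)(0)/k! · v^k.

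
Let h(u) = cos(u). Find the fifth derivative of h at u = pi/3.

-sqrt(3)/2

Use the known series and substitute for the argument.
From the series, [(u - pi/3)^5] h = -sqrt(3)/240; multiply by 5! = 120 to get -sqrt(3)/2.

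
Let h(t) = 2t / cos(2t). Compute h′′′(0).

24

Divide the numerator series by the denominator series (power-series long division).
The coefficient of t^3 in the expansion is 4, so h′′′(0) = 3! * (4) = 24.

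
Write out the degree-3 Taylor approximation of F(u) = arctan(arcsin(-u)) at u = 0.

Plug the Maclaurin series of the inner function into that of the outer and collect terms.

u^3/6 - u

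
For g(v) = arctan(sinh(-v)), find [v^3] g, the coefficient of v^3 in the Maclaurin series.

1/6

Substitute the inner expansion into the outer series and collect powers.
So c_3 = g′′′(0)/3! = 1/6.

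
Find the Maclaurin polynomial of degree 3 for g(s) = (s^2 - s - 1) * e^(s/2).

Distribute the polynomial across the series and collect like powers.
g(0) = -1
g′(0) = -3/2
g′′(0) = 3/4
g′′′(0) = 17/8

17*s^3/48 + 3*s^2/8 - 3*s/2 - 1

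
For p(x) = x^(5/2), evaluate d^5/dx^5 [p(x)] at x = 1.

The coefficient of (x - 1)^5 in the expansion is 3/256, so p^(5)(1) = 5! * (3/256) = 45/32.

45/32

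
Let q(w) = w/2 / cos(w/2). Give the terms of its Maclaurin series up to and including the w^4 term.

Write the quotient as an unknown series and match coefficients against numerator = denominator · series.
q(0) = 0
q′(0) = 1/2
q′′(0) = 0
q′′′(0) = 3/8
q^(4)(0) = 0
Dividing each by k! gives the coefficients c_0, ..., c_4.

w^3/16 + w/2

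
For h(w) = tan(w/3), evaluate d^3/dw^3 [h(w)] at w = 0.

Differentiate repeatedly and evaluate at the center.
From the series, [w^3] h = 1/81; multiply by 3! = 6 to get 2/27.

2/27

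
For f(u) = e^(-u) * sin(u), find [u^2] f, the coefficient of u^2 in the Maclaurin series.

-1

Expand each factor separately, then convolve coefficients.
[u^0] = 0;  [u^1] = 1;  [u^2] = -1.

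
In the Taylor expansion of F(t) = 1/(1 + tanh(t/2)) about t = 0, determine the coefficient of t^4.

Substitute the inner expansion into the outer series and collect powers.
F(0) = 1
F′(0) = -1/2
F′′(0) = 1/2
F′′′(0) = -1/2
F^(4)(0) = 1/2

1/48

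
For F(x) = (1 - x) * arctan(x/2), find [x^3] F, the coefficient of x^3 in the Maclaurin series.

Shift and add copies of the series according to the polynomial's terms.
F(0) = 0
F′(0) = 1/2
F′′(0) = -1
F′′′(0) = -1/4
So c_3 = F′′′(0)/3! = -1/24.

-1/24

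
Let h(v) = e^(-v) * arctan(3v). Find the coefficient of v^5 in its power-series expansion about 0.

Take the Cauchy product of the two expansions.
h(0) = 0
h′(0) = 3
h′′(0) = -6
h′′′(0) = -45
h^(4)(0) = 204
h^(5)(0) = 5307
Dividing each by k! gives the coefficients c_0, ..., c_5.

1769/40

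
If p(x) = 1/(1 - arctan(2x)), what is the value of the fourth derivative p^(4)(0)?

Compose series: expand the inner function first, then feed it into the outer expansion.
The coefficient of x^4 in the expansion is 16/3, so p^(4)(0) = 4! * (16/3) = 128.

128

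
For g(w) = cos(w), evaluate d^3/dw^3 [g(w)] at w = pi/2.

The coefficient of (w - pi/2)^3 in the expansion is 1/6, so g′′′(pi/2) = 3! * (1/6) = 1.

1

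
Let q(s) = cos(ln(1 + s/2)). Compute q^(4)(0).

Let u equal the inner series; expand the outer function in u and truncate.
The coefficient of s^4 in the expansion is -5/192, so q^(4)(0) = 4! * (-5/192) = -5/8.

-5/8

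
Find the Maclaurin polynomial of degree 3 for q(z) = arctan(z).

[z^0] = 0;  [z^1] = 1;  [z^2] = 0;  [z^3] = -1/3.

-z^3/3 + z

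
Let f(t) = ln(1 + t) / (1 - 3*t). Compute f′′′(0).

Multiply the numerator's expansion by the denominator's geometric series.
The coefficient of t^3 in the expansion is 47/6, so f′′′(0) = 3! * (47/6) = 47.

47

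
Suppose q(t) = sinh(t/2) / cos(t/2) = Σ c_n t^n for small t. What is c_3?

1/12

Write the quotient as an unknown series and match coefficients against numerator = denominator · series.
q(0) = 0
q′(0) = 1/2
q′′(0) = 0
q′′′(0) = 1/2
Then c_k = q^(k)(0)/k! gives each Taylor coefficient.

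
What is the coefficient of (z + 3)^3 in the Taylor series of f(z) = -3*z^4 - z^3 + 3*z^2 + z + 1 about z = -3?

Compute the successive derivatives at the expansion point and divide by k!.
[(z + 3)^0] = -191;  [(z + 3)^1] = 280;  [(z + 3)^2] = -150;  [(z + 3)^3] = 35.

35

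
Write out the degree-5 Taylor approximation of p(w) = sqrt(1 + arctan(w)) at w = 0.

Substitute the inner expansion into the outer series and collect powers.
p(0) = 1
p′(0) = 1/2
p′′(0) = -1/4
p′′′(0) = -5/8
p^(4)(0) = 17/16
p^(5)(0) = 249/32
The Taylor polynomial is Σ p^(k)(0)/k! · w^k.

83*w^5/1280 + 17*w^4/384 - 5*w^3/48 - w^2/8 + w/2 + 1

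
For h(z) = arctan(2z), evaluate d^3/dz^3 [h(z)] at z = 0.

-16

Compute the successive derivatives at the expansion point and divide by k!.
The coefficient of z^3 in the expansion is -8/3, so h′′′(0) = 3! * (-8/3) = -16.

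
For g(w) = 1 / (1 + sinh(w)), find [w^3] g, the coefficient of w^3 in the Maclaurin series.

Expand as Σ (-1)^k u^k with u equal to the inner function's series.
[w^0] = 1;  [w^1] = -1;  [w^2] = 1;  [w^3] = -7/6.

-7/6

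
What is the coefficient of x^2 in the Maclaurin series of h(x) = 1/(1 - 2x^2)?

2

h(0) = 1
h′(0) = 0
h′′(0) = 4
So c_2 = h′′(0)/2! = 2.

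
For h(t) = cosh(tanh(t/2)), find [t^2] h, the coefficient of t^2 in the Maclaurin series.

1/8

Compose series: expand the inner function first, then feed it into the outer expansion.
h(0) = 1
h′(0) = 0
h′′(0) = 1/4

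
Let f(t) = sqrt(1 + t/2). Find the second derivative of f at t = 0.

Use the known series and substitute for the argument.
The coefficient of t^2 in the expansion is -1/32, so f′′(0) = 2! * (-1/32) = -1/16.

-1/16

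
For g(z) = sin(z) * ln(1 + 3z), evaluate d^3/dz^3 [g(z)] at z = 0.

Expand each factor separately, then convolve coefficients.
From the series, [z^3] g = -9/2; multiply by 3! = 6 to get -27.

-27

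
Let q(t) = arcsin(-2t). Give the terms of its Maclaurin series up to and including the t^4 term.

-4*t^3/3 - 2*t

q(0) = 0
q′(0) = -2
q′′(0) = 0
q′′′(0) = -8
q^(4)(0) = 0
Then c_k = q^(k)(0)/k! gives each Taylor coefficient.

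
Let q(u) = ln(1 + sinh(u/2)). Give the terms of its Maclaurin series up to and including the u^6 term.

Compose series: expand the inner function first, then feed it into the outer expansion.
q(0) = 0
q′(0) = 1/2
q′′(0) = -1/4
q′′′(0) = 3/8
q^(4)(0) = -5/8
q^(5)(0) = 45/32
q^(6)(0) = -4

-u^6/180 + 3*u^5/256 - 5*u^4/192 + u^3/16 - u^2/8 + u/2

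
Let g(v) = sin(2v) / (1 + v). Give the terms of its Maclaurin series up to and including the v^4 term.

-2*v^4/3 + 2*v^3/3 - 2*v^2 + 2*v

Take the Cauchy product of the two expansions.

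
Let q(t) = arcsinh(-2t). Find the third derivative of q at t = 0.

8

From the series, [t^3] q = 4/3; multiply by 3! = 6 to get 8.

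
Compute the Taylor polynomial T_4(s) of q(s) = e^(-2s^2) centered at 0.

q(0) = 1
q′(0) = 0
q′′(0) = -4
q′′′(0) = 0
q^(4)(0) = 48

2*s^4 - 2*s^2 + 1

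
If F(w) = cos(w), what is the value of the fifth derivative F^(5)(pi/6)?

-1/2

Compute the successive derivatives at the expansion point and divide by k!.
The coefficient of (w - pi/6)^5 in the expansion is -1/240, so F^(5)(pi/6) = 5! * (-1/240) = -1/2.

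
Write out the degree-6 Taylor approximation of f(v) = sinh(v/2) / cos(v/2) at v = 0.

3*v^5/320 + v^3/12 + v/2

Write the quotient as an unknown series and match coefficients against numerator = denominator · series.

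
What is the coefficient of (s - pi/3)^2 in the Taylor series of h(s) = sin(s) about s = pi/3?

-sqrt(3)/4

h(pi/3) = sqrt(3)/2
h′(pi/3) = 1/2
h′′(pi/3) = -sqrt(3)/2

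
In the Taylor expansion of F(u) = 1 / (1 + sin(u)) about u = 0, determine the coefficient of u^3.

-5/6

Expand as Σ (-1)^k u^k with u equal to the inner function's series.
[u^0] = 1;  [u^1] = -1;  [u^2] = 1;  [u^3] = -5/6.
So c_3 = F′′′(0)/3! = -5/6.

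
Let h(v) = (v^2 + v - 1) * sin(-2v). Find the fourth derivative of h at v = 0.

32

Multiply each power in the prefactor through the base expansion.
From the series, [v^4] h = 4/3; multiply by 4! = 24 to get 32.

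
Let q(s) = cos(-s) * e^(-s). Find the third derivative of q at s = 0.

Multiply the two series term by term and collect like powers.
The coefficient of s^3 in the expansion is 1/3, so q′′′(0) = 3! * (1/3) = 2.

2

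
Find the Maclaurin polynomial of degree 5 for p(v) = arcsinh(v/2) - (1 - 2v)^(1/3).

903307*v^5/933120 + 160*v^4/243 + 613*v^3/1296 + 4*v^2/9 + 7*v/6 - 1

Add the two expansions coefficient-wise.
p(0) = -1
p′(0) = 7/6
p′′(0) = 8/9
p′′′(0) = 613/216
p^(4)(0) = 1280/81
p^(5)(0) = 903307/7776
The Taylor polynomial is Σ p^(k)(0)/k! · v^k.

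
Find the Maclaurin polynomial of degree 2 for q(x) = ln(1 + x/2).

Differentiate repeatedly and evaluate at the center.

-x^2/8 + x/2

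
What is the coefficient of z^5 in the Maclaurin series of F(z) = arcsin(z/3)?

1/3240

Compute the successive derivatives at the expansion point and divide by k!.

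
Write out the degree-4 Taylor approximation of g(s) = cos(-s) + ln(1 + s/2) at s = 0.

5*s^4/192 + s^3/24 - 5*s^2/8 + s/2 + 1

Combine the two series term by term.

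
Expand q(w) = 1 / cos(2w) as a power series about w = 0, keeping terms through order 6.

244*w^6/45 + 10*w^4/3 + 2*w^2 + 1

Divide the numerator series by the denominator series (power-series long division).
[w^0] = 1;  [w^1] = 0;  [w^2] = 2;  [w^3] = 0;  [w^4] = 10/3;  [w^5] = 0;  [w^6] = 244/45.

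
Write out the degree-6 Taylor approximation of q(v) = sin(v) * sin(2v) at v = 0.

Take the Cauchy product of the two expansions.
[v^0] = 0;  [v^1] = 0;  [v^2] = 2;  [v^3] = 0;  [v^4] = -5/3;  [v^5] = 0;  [v^6] = 91/180.

91*v^6/180 - 5*v^4/3 + 2*v^2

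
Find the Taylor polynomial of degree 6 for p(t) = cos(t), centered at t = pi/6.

p(pi/6) = sqrt(3)/2
p′(pi/6) = -1/2
p′′(pi/6) = -sqrt(3)/2
p′′′(pi/6) = 1/2
p^(4)(pi/6) = sqrt(3)/2
p^(5)(pi/6) = -1/2
p^(6)(pi/6) = -sqrt(3)/2
Dividing each by k! gives the coefficients c_0, ..., c_6.

-sqrt(3)*(t - pi/6)^6/1440 - (t - pi/6)^5/240 + sqrt(3)*(t - pi/6)^4/48 + (t - pi/6)^3/12 - sqrt(3)*(t - pi/6)^2/4 - (t - pi/6)/2 + sqrt(3)/2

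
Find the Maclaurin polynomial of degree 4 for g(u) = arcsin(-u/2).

g(0) = 0
g′(0) = -1/2
g′′(0) = 0
g′′′(0) = -1/8
g^(4)(0) = 0
The Taylor polynomial is Σ g^(k)(0)/k! · u^k.

-u^3/48 - u/2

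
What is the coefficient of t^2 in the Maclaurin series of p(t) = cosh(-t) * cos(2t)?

-3/2

Write out both Maclaurin series and multiply, keeping only the needed powers.
p(0) = 1
p′(0) = 0
p′′(0) = -3
The Taylor polynomial is Σ p^(k)(0)/k! · t^k.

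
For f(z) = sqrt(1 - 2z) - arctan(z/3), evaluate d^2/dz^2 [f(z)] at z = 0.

Expand each term separately and add.
The coefficient of z^2 in the expansion is -1/2, so f′′(0) = 2! * (-1/2) = -1.

-1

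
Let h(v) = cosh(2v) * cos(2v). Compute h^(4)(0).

Write out both Maclaurin series and multiply, keeping only the needed powers.
From the series, [v^4] h = -8/3; multiply by 4! = 24 to get -64.

-64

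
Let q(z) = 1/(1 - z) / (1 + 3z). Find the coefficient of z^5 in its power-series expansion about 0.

Expand each factor separately, then convolve coefficients.
q(0) = 1
q′(0) = -2
q′′(0) = 14
q′′′(0) = -120
q^(4)(0) = 1464
q^(5)(0) = -21840
So c_5 = q^(5)(0)/5! = -182.

-182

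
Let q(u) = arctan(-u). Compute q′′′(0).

2

The coefficient of u^3 in the expansion is 1/3, so q′′′(0) = 3! * (1/3) = 2.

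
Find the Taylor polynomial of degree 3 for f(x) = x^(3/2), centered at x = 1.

-(x - 1)^3/16 + 3*(x - 1)^2/8 + 3*(x - 1)/2 + 1

f(1) = 1
f′(1) = 3/2
f′′(1) = 3/4
f′′′(1) = -3/8
Then c_k = f^(k)(1)/k! gives each Taylor coefficient.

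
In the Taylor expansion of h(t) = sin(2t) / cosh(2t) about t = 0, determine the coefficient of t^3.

Write the quotient as an unknown series and match coefficients against numerator = denominator · series.
h(0) = 0
h′(0) = 2
h′′(0) = 0
h′′′(0) = -32
Dividing each by k! gives the coefficients c_0, ..., c_3.

-16/3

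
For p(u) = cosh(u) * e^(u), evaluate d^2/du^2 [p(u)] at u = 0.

Multiply the two series term by term and collect like powers.
The coefficient of u^2 in the expansion is 1, so p′′(0) = 2! * (1) = 2.

2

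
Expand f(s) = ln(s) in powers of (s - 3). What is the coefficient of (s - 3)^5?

1/1215

[(s - 3)^0] = ln(3);  [(s - 3)^1] = 1/3;  [(s - 3)^2] = -1/18;  [(s - 3)^3] = 1/81;  [(s - 3)^4] = -1/324;  [(s - 3)^5] = 1/1215.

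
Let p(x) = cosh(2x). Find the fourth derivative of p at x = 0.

16

From the series, [x^4] p = 2/3; multiply by 4! = 24 to get 16.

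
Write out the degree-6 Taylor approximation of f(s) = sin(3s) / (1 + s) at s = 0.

-21*s^6/40 + 21*s^5/40 + 3*s^4/2 - 3*s^3/2 - 3*s^2 + 3*s

Multiply the two series term by term and collect like powers.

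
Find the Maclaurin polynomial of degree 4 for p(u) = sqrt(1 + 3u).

-405*u^4/128 + 27*u^3/16 - 9*u^2/8 + 3*u/2 + 1

p(0) = 1
p′(0) = 3/2
p′′(0) = -9/4
p′′′(0) = 81/8
p^(4)(0) = -1215/16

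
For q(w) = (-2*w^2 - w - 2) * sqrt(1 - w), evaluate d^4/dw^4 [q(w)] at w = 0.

75/8

Shift and add copies of the series according to the polynomial's terms.
From the series, [w^4] q = 25/64; multiply by 4! = 24 to get 75/8.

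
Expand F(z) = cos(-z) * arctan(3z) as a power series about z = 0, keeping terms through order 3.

-21*z^3/2 + 3*z

Multiply the two series term by term and collect like powers.
[z^0] = 0;  [z^1] = 3;  [z^2] = 0;  [z^3] = -21/2.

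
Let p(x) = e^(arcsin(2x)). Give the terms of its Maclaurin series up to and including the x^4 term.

10*x^4/3 + 8*x^3/3 + 2*x^2 + 2*x + 1

Compose series: expand the inner function first, then feed it into the outer expansion.
[x^0] = 1;  [x^1] = 2;  [x^2] = 2;  [x^3] = 8/3;  [x^4] = 10/3.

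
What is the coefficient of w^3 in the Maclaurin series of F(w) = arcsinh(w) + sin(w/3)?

Expand each term separately and add.
F(0) = 0
F′(0) = 4/3
F′′(0) = 0
F′′′(0) = -28/27
So c_3 = F′′′(0)/3! = -14/81.

-14/81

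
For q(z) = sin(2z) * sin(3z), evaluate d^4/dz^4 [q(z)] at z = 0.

-312

Write out both Maclaurin series and multiply, keeping only the needed powers.
The coefficient of z^4 in the expansion is -13, so q^(4)(0) = 4! * (-13) = -312.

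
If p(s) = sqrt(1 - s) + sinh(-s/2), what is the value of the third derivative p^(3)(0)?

Combine the two series term by term.
The coefficient of s^3 in the expansion is -1/12, so p′′′(0) = 3! * (-1/12) = -1/2.

-1/2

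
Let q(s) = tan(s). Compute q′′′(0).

2

Compute the successive derivatives at the expansion point and divide by k!.
The coefficient of s^3 in the expansion is 1/3, so q′′′(0) = 3! * (1/3) = 2.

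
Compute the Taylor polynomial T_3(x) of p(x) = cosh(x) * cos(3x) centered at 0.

1 - 4*x^2

Take the Cauchy product of the two expansions.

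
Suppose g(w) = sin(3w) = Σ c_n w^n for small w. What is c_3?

[w^0] = 0;  [w^1] = 3;  [w^2] = 0;  [w^3] = -9/2.

-9/2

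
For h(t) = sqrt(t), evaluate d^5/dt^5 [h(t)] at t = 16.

105/8388608

The coefficient of (t - 16)^5 in the expansion is 7/67108864, so h^(5)(16) = 5! * (7/67108864) = 105/8388608.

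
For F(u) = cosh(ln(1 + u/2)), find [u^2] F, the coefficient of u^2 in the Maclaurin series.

Compose series: expand the inner function first, then feed it into the outer expansion.
F(0) = 1
F′(0) = 0
F′′(0) = 1/4

1/8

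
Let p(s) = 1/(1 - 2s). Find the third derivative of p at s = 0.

From the series, [s^3] p = 8; multiply by 3! = 6 to get 48.

48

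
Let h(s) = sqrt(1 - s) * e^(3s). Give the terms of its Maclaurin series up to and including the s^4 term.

Write out both Maclaurin series and multiply, keeping only the needed powers.
h(0) = 1
h′(0) = 5/2
h′′(0) = 23/4
h′′′(0) = 87/8
h^(4)(0) = 129/16

43*s^4/128 + 29*s^3/16 + 23*s^2/8 + 5*s/2 + 1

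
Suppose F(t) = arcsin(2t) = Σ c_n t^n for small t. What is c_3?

Apply the Taylor formula c_k = f^(k)(a)/k!.
So c_3 = F′′′(0)/3! = 4/3.

4/3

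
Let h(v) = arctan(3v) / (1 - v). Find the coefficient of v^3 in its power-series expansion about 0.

Expand each factor separately, then convolve coefficients.
[v^0] = 0;  [v^1] = 3;  [v^2] = 3;  [v^3] = -6.

-6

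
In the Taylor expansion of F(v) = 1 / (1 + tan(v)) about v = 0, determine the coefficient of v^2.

Expand as Σ (-1)^k u^k with u equal to the inner function's series.
F(0) = 1
F′(0) = -1
F′′(0) = 2
So c_2 = F′′(0)/2! = 1.

1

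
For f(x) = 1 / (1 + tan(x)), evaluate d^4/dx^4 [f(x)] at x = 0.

40

Use the geometric series for the reciprocal, then substitute.
The coefficient of x^4 in the expansion is 5/3, so f^(4)(0) = 4! * (5/3) = 40.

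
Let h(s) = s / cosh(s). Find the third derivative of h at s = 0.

Write the quotient as an unknown series and match coefficients against numerator = denominator · series.
The coefficient of s^3 in the expansion is -1/2, so h′′′(0) = 3! * (-1/2) = -3.

-3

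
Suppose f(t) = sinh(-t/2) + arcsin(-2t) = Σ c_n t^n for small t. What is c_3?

Combine the two series term by term.
f(0) = 0
f′(0) = -5/2
f′′(0) = 0
f′′′(0) = -65/8
Dividing each by k! gives the coefficients c_0, ..., c_3.

-65/48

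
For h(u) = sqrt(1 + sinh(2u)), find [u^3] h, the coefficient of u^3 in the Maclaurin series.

Substitute the inner expansion into the outer series and collect powers.

7/6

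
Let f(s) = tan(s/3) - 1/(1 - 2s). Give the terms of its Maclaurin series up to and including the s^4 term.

Expand each term separately and add.
f(0) = -1
f′(0) = -5/3
f′′(0) = -8
f′′′(0) = -1294/27
f^(4)(0) = -384
Dividing each by k! gives the coefficients c_0, ..., c_4.

-16*s^4 - 647*s^3/81 - 4*s^2 - 5*s/3 - 1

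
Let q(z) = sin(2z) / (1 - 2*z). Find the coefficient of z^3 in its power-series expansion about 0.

20/3

Multiply the numerator's expansion by the denominator's geometric series.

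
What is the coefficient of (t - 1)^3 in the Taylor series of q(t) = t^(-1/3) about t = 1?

[(t - 1)^0] = 1;  [(t - 1)^1] = -1/3;  [(t - 1)^2] = 2/9;  [(t - 1)^3] = -14/81.

-14/81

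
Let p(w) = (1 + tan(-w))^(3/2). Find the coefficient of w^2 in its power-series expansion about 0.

3/8

Substitute the inner expansion into the outer series and collect powers.
[w^0] = 1;  [w^1] = -3/2;  [w^2] = 3/8.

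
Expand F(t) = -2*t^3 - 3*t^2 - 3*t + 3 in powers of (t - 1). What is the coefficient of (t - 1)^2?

-9

Differentiate repeatedly and evaluate at the center.
F(1) = -5
F′(1) = -15
F′′(1) = -18
So c_2 = F′′(1)/2! = -9.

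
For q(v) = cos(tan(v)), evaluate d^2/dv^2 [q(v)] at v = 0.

Let u equal the inner series; expand the outer function in u and truncate.
The coefficient of v^2 in the expansion is -1/2, so q′′(0) = 2! * (-1/2) = -1.

-1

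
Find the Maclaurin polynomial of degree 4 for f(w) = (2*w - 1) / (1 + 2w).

Shift and add copies of the series according to the polynomial's terms.
f(0) = -1
f′(0) = 4
f′′(0) = -16
f′′′(0) = 96
f^(4)(0) = -768
The Taylor polynomial is Σ f^(k)(0)/k! · w^k.

-32*w^4 + 16*w^3 - 8*w^2 + 4*w - 1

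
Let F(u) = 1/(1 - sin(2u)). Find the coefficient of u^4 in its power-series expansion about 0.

32/3

Plug the Maclaurin series of the inner function into that of the outer and collect terms.
F(0) = 1
F′(0) = 2
F′′(0) = 8
F′′′(0) = 40
F^(4)(0) = 256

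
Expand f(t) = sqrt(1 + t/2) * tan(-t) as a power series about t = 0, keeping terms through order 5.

-3701*t^5/30720 - 35*t^4/384 - 29*t^3/96 - t^2/4 - t

Write out both Maclaurin series and multiply, keeping only the needed powers.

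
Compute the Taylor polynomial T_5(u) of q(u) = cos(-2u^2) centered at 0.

q(0) = 1
q′(0) = 0
q′′(0) = 0
q′′′(0) = 0
q^(4)(0) = -48
q^(5)(0) = 0
The Taylor polynomial is Σ q^(k)(0)/k! · u^k.

1 - 2*u^4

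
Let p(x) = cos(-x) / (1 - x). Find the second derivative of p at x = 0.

1

Multiply the numerator's expansion by the denominator's geometric series.
The coefficient of x^2 in the expansion is 1/2, so p′′(0) = 2! * (1/2) = 1.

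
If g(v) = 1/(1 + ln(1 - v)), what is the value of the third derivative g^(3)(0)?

Substitute the inner expansion into the outer series and collect powers.
The coefficient of v^3 in the expansion is 7/3, so g′′′(0) = 3! * (7/3) = 14.

14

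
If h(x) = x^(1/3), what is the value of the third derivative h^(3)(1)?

10/27

Compute the successive derivatives at the expansion point and divide by k!.
The coefficient of (x - 1)^3 in the expansion is 5/81, so h′′′(1) = 3! * (5/81) = 10/27.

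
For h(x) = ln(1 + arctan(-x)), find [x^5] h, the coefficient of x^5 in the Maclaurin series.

Compose series: expand the inner function first, then feed it into the outer expansion.
h(0) = 0
h′(0) = -1
h′′(0) = -1
h′′′(0) = 0
h^(4)(0) = 2
h^(5)(0) = -8

-1/15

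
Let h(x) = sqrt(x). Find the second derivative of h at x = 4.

The coefficient of (x - 4)^2 in the expansion is -1/64, so h′′(4) = 2! * (-1/64) = -1/32.

-1/32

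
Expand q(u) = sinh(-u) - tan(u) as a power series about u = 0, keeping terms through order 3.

Combine the two series term by term.
[u^0] = 0;  [u^1] = -2;  [u^2] = 0;  [u^3] = -1/2.

-u^3/2 - 2*u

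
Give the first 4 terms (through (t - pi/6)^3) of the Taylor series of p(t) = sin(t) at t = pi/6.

-sqrt(3)*(t - pi/6)^3/12 - (t - pi/6)^2/4 + sqrt(3)*(t - pi/6)/2 + 1/2

[(t - pi/6)^0] = 1/2;  [(t - pi/6)^1] = sqrt(3)/2;  [(t - pi/6)^2] = -1/4;  [(t - pi/6)^3] = -sqrt(3)/12.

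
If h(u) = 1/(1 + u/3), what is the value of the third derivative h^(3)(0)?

The coefficient of u^3 in the expansion is -1/27, so h′′′(0) = 3! * (-1/27) = -2/9.

-2/9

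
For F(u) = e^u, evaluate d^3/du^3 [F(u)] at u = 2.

From the series, [(u - 2)^3] F = e^(2)/6; multiply by 3! = 6 to get e^(2).

e^(2)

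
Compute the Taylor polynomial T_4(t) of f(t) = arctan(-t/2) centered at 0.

Use the known series and substitute for the argument.

t^3/24 - t/2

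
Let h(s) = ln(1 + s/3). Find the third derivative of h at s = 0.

2/27

From the series, [s^3] h = 1/81; multiply by 3! = 6 to get 2/27.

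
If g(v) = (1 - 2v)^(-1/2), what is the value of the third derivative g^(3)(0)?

From the series, [v^3] g = 5/2; multiply by 3! = 6 to get 15.

15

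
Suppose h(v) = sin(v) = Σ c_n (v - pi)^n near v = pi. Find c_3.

1/6

Compute the successive derivatives at the expansion point and divide by k!.
[(v - pi)^0] = 0;  [(v - pi)^1] = -1;  [(v - pi)^2] = 0;  [(v - pi)^3] = 1/6.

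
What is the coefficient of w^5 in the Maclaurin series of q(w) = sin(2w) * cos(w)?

Write out both Maclaurin series and multiply, keeping only the needed powers.
q(0) = 0
q′(0) = 2
q′′(0) = 0
q′′′(0) = -14
q^(4)(0) = 0
q^(5)(0) = 122
So c_5 = q^(5)(0)/5! = 61/60.

61/60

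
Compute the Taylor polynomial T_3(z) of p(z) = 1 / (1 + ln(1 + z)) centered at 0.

Use the geometric series for the reciprocal, then substitute.
p(0) = 1
p′(0) = -1
p′′(0) = 3
p′′′(0) = -14

-7*z^3/3 + 3*z^2/2 - z + 1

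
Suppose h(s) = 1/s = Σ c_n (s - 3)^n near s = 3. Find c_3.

[(s - 3)^0] = 1/3;  [(s - 3)^1] = -1/9;  [(s - 3)^2] = 1/27;  [(s - 3)^3] = -1/81.

-1/81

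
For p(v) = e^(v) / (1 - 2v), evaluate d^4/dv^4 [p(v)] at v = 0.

633

Take the Cauchy product of the two expansions.
From the series, [v^4] p = 211/8; multiply by 4! = 24 to get 633.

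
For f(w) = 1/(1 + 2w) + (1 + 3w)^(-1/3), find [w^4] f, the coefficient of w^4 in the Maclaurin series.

83/3

Expand each term separately and add.
f(0) = 2
f′(0) = -3
f′′(0) = 12
f′′′(0) = -76
f^(4)(0) = 664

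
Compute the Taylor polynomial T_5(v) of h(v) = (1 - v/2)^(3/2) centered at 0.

Compute the successive derivatives at the expansion point and divide by k!.
h(0) = 1
h′(0) = -3/4
h′′(0) = 3/16
h′′′(0) = 3/64
h^(4)(0) = 9/256
h^(5)(0) = 45/1024
The Taylor polynomial is Σ h^(k)(0)/k! · v^k.

3*v^5/8192 + 3*v^4/2048 + v^3/128 + 3*v^2/32 - 3*v/4 + 1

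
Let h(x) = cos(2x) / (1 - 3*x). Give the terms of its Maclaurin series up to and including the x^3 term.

Expand 1/(denominator) as a geometric series and multiply by the numerator's series.
h(0) = 1
h′(0) = 3
h′′(0) = 14
h′′′(0) = 126

21*x^3 + 7*x^2 + 3*x + 1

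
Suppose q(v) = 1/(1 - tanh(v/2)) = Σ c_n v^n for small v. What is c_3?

1/12

Substitute the inner expansion into the outer series and collect powers.
[v^0] = 1;  [v^1] = 1/2;  [v^2] = 1/4;  [v^3] = 1/12.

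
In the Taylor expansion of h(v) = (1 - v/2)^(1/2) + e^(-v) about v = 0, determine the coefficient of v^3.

-67/384

Expand each term separately and add.
h(0) = 2
h′(0) = -5/4
h′′(0) = 15/16
h′′′(0) = -67/64
So c_3 = h′′′(0)/3! = -67/384.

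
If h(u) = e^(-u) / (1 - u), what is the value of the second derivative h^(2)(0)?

Expand 1/(denominator) as a geometric series and multiply by the numerator's series.
The coefficient of u^2 in the expansion is 1/2, so h′′(0) = 2! * (1/2) = 1.

1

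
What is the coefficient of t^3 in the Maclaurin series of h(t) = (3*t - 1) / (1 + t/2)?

7/8

Shift and add copies of the series according to the polynomial's terms.
h(0) = -1
h′(0) = 7/2
h′′(0) = -7/2
h′′′(0) = 21/4
So c_3 = h′′′(0)/3! = 7/8.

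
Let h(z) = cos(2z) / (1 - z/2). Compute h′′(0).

-7/2

Write out both Maclaurin series and multiply, keeping only the needed powers.
The coefficient of z^2 in the expansion is -7/4, so h′′(0) = 2! * (-7/4) = -7/2.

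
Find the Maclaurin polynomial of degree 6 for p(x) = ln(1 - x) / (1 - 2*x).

Expand 1/(denominator) as a geometric series and multiply by the numerator's series.
p(0) = 0
p′(0) = -1
p′′(0) = -5
p′′′(0) = -32
p^(4)(0) = -262
p^(5)(0) = -2644
p^(6)(0) = -31848
Dividing each by k! gives the coefficients c_0, ..., c_6.

-1327*x^6/30 - 661*x^5/30 - 131*x^4/12 - 16*x^3/3 - 5*x^2/2 - x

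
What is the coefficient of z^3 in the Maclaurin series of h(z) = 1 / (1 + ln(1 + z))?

-7/3

Write 1/(1+u) = 1 - u + u^2 - u^3 + ... and substitute the series for u.
h(0) = 1
h′(0) = -1
h′′(0) = 3
h′′′(0) = -14
So c_3 = h′′′(0)/3! = -7/3.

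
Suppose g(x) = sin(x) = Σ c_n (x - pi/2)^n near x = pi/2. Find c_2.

-1/2

Differentiate repeatedly and evaluate at the center.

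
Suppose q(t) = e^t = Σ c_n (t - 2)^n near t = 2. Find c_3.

e^(2)/6

[(t - 2)^0] = e^(2);  [(t - 2)^1] = e^(2);  [(t - 2)^2] = e^(2)/2;  [(t - 2)^3] = e^(2)/6.
So c_3 = q′′′(2)/3! = e^(2)/6.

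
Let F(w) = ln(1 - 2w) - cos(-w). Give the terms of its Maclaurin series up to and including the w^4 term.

-97*w^4/24 - 8*w^3/3 - 3*w^2/2 - 2*w - 1

Add the two expansions coefficient-wise.
F(0) = -1
F′(0) = -2
F′′(0) = -3
F′′′(0) = -16
F^(4)(0) = -97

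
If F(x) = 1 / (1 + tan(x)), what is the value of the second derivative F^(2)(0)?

Write 1/(1+u) = 1 - u + u^2 - u^3 + ... and substitute the series for u.
From the series, [x^2] F = 1; multiply by 2! = 2 to get 2.

2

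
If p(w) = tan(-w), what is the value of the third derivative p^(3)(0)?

The coefficient of w^3 in the expansion is -1/3, so p′′′(0) = 3! * (-1/3) = -2.

-2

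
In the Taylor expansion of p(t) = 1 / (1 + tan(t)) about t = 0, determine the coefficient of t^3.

Expand as Σ (-1)^k u^k with u equal to the inner function's series.
p(0) = 1
p′(0) = -1
p′′(0) = 2
p′′′(0) = -8
So c_3 = p′′′(0)/3! = -4/3.

-4/3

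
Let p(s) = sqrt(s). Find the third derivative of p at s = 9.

1/648

Apply the Taylor formula c_k = f^(k)(a)/k!.
From the series, [(s - 9)^3] p = 1/3888; multiply by 3! = 6 to get 1/648.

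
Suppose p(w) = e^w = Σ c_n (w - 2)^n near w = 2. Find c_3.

e^(2)/6

Differentiate repeatedly and evaluate at the center.
p(2) = e^(2)
p′(2) = e^(2)
p′′(2) = e^(2)
p′′′(2) = e^(2)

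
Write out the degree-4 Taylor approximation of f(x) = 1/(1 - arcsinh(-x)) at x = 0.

2*x^4/3 - 5*x^3/6 + x^2 - x + 1

Compose series: expand the inner function first, then feed it into the outer expansion.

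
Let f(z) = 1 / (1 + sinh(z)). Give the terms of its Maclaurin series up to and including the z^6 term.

Write 1/(1+u) = 1 - u + u^2 - u^3 + ... and substitute the series for u.

77*z^6/45 - 181*z^5/120 + 4*z^4/3 - 7*z^3/6 + z^2 - z + 1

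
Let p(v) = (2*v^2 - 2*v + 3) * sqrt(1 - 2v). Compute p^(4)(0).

-45

Multiply each power in the prefactor through the base expansion.
From the series, [v^4] p = -15/8; multiply by 4! = 24 to get -45.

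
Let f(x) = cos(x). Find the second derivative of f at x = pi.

1

The coefficient of (x - pi)^2 in the expansion is 1/2, so f′′(pi) = 2! * (1/2) = 1.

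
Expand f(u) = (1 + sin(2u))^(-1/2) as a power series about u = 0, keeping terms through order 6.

307*u^6/80 - 361*u^5/120 + 19*u^4/8 - 11*u^3/6 + 3*u^2/2 - u + 1

Compose series: expand the inner function first, then feed it into the outer expansion.
f(0) = 1
f′(0) = -1
f′′(0) = 3
f′′′(0) = -11
f^(4)(0) = 57
f^(5)(0) = -361
f^(6)(0) = 2763
The Taylor polynomial is Σ f^(k)(0)/k! · u^k.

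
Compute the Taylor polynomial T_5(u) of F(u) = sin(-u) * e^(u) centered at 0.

u^5/30 - u^3/3 - u^2 - u

Write out both Maclaurin series and multiply, keeping only the needed powers.
[u^0] = 0;  [u^1] = -1;  [u^2] = -1;  [u^3] = -1/3;  [u^4] = 0;  [u^5] = 1/30.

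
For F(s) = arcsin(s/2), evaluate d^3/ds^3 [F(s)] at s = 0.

1/8

From the series, [s^3] F = 1/48; multiply by 3! = 6 to get 1/8.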